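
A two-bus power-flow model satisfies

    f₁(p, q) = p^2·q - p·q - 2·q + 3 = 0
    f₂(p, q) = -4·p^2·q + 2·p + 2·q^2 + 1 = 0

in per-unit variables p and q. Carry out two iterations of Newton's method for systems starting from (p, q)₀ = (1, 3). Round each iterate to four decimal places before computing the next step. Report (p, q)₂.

(1.6367, 1.5355)

At (1, 3): F = (-3.0000, 9.0000).
Jacobian J = [[2·p·q - q, p^2 - p - 2], [-8·p·q + 2, -4·p^2 + 4·q]].
At the point, J = [[3.0000, -2.0000], [-22.0000, 8.0000]] (det J = -20.0000).
Solving J·Δ = −F gives Δ = (-0.3000, -1.9500).
Then the next iterate is (p, q)₁ = (0.7000, 1.0500).
Round to (0.7000, 1.0500) and repeat: F = (0.6795, 2.5470), J = [[0.4200, -2.2100], [-3.8800, 2.2400]].
Δ = (0.9367, 0.4855), so (p, q)₂ = (1.6367, 1.5355).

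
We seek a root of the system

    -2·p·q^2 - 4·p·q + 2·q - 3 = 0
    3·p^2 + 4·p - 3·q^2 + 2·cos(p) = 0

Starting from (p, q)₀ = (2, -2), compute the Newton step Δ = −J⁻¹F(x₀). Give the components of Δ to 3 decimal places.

(-1.098, 0.700)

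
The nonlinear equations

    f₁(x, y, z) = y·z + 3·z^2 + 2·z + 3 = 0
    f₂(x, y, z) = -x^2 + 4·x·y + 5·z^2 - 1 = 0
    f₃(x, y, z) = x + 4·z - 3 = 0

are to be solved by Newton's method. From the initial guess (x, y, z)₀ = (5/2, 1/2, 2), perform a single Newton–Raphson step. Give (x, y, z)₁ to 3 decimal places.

(0.901, 1.196, 0.525)

At (5/2, 1/2, 2): F = (20.000, 17.750, 7.500).
Jacobian J = [[0, z, y + 6·z + 2], [-2·x + 4·y, 4·x, 10·z], [1, 0, 4]].
At the point, J = [[0.000, 2.000, 14.500], [-3.000, 10.000, 20.000], [1.000, 0.000, 4.000]] (det J = -81.000).
Solving J·Δ = −F gives Δ = (-1.599, 0.696, -1.475).
Then the next iterate is (x, y, z)₁ = (0.901, 1.196, 0.525).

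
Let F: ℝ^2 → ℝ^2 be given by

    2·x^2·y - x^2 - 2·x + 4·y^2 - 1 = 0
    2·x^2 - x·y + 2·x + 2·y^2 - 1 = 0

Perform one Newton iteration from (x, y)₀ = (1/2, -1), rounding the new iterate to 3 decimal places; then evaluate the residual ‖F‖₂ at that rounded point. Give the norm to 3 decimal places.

0.524

At (1/2, -1): F = (1.250, 3.000).
Jacobian J = [[4·x·y - 2·x - 2, 2·x^2 + 8·y], [4·x - y + 2, -x + 4·y]].
At the point, J = [[-5.000, -7.500], [5.000, -4.500]] (det J = 60.000).
Solving J·Δ = −F gives Δ = (-0.281, 0.354).
Then the next iterate is (x, y)₁ = (0.219, -0.646).
Re-evaluating at (0.219, -0.646): F = (0.12134, 0.51003), so ‖F‖₂ = 0.524.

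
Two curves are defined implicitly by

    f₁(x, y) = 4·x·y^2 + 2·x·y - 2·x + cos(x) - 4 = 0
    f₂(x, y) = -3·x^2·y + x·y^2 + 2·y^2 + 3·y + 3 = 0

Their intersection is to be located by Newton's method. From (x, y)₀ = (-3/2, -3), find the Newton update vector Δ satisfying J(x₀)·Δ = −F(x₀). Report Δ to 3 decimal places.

At (-3/2, -3): F = (-45.92926, 18.750).
Jacobian J = [[4·y^2 + 2·y - sin(x) - 2, 8·x·y + 2·x], [-6·x·y + y^2, -3·x^2 + 2·x·y + 4·y + 3]].
At the point, J = [[28.99749, 33.000], [-18.000, -6.750]] (det J = 398.26691).
Solving J·Δ = −F gives Δ = (0.775, 0.711).

(0.775, 0.711)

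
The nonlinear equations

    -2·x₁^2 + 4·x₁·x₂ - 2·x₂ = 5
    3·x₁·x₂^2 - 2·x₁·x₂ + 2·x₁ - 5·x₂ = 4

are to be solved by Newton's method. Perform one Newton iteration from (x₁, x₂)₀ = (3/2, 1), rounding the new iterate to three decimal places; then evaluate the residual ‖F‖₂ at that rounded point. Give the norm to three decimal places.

At (3/2, 1): F = (-5.500, -4.500).
Jacobian J = [[-4·x₁ + 4·x₂, 4·x₁ - 2], [3·x₂^2 - 2·x₂ + 2, 6·x₁·x₂ - 2·x₁ - 5]].
At the point, J = [[-2.000, 4.000], [3.000, 1.000]] (det J = -14.000).
Solving J·Δ = −F gives Δ = (0.893, 1.821).
Then the next iterate is (x₁, x₂)₁ = (2.393, 2.821).
Re-evaluating at (2.393, 2.821): F = (4.90771, 30.31047), so ‖F‖₂ = 30.705.

30.705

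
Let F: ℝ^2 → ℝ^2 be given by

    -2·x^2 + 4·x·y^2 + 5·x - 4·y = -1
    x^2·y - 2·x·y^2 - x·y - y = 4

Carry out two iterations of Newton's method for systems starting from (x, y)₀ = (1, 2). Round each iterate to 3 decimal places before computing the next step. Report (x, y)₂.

At (1, 2): F = (12.000, -14.000).
Jacobian J = [[-4·x + 4·y^2 + 5, 8·x·y - 4], [2·x·y - 2·y^2 - y, x^2 - 4·x·y - x - 1]].
At the point, J = [[17.000, 12.000], [-6.000, -9.000]] (det J = -81.000).
Solving J·Δ = −F gives Δ = (0.741, -2.049).
Then the next iterate is (x, y)₁ = (1.741, -0.049).
Round to (1.741, -0.049) and repeat: F = (3.85556, -4.02257), J = [[-1.95440, -4.68247], [-0.12642, 0.63132]].
Δ = (-8.983, 4.573), so (x, y)₂ = (-7.242, 4.524).

(-7.242, 4.524)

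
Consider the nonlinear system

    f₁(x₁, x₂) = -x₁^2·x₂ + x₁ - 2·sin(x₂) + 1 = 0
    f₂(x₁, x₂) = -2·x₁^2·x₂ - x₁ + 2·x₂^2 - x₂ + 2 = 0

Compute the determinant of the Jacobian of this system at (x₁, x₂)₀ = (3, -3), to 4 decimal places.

J = [[-2·x₁·x₂ + 1, -x₁^2 - 2·cos(x₂)], [-4·x₁·x₂ - 1, -2·x₁^2 + 4·x₂ - 1]].
At the point, J = [[19.0000, -7.020015], [35.0000, -31.0000]].
det J = -343.2995.

-343.2995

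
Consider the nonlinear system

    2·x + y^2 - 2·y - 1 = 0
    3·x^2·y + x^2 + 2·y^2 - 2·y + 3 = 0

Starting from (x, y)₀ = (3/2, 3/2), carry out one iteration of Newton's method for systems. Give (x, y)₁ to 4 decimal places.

(2.1875, -1.1250)

At (3/2, 3/2): F = (1.2500, 16.8750).
Jacobian J = [[2, 2·y - 2], [6·x·y + 2·x, 3·x^2 + 4·y - 2]].
At the point, J = [[2.0000, 1.0000], [16.5000, 10.7500]] (det J = 5.0000).
Solving J·Δ = −F gives Δ = (0.6875, -2.6250).
Then the next iterate is (x, y)₁ = (2.1875, -1.1250).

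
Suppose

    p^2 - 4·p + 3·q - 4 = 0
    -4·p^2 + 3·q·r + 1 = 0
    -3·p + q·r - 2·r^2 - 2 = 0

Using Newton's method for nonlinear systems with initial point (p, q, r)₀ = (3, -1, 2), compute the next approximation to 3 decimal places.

At (3, -1, 2): F = (-10.000, -41.000, -21.000).
Jacobian J = [[2·p - 4, 3, 0], [-8·p, 3·r, 3·q], [-3, r, q - 4·r]].
At the point, J = [[2.000, 3.000, 0.000], [-24.000, 6.000, -3.000], [-3.000, 2.000, -9.000]] (det J = -717.000).
Solving J·Δ = −F gives Δ = (-0.611, 3.741, -1.298).
Then the next iterate is (p, q, r)₁ = (2.389, 2.741, 0.702).

(2.389, 2.741, 0.702)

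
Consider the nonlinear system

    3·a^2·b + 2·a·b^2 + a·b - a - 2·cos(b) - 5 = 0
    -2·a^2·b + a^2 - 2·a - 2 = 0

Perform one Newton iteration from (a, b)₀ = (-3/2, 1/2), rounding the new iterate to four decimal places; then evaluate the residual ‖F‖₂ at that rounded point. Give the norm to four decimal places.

1.7424

At (-3/2, 1/2): F = (-3.380165, 1.0000).
Jacobian J = [[6·a·b + 2·b^2 + b - 1, 3·a^2 + 4·a·b + a + 2·sin(b)], [-4·a·b + 2·a - 2, -2·a^2]].
At the point, J = [[-4.5000, 3.208851], [-2.0000, -4.5000]] (det J = 26.667702).
Solving J·Δ = −F gives Δ = (-0.4501, 0.4222).
Then the next iterate is (a, b)₁ = (-1.9501, 0.9222).
Re-evaluating at (-1.9501, 0.9222): F = (1.147720, -1.310960), so ‖F‖₂ = 1.7424.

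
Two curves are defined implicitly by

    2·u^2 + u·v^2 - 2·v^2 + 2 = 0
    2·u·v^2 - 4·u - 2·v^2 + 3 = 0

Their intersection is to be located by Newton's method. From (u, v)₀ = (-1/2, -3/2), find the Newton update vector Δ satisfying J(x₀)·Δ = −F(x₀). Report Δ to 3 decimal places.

(-10.000, 0.750)

At (-1/2, -3/2): F = (-3.125, -1.750).
Jacobian J = [[4·u + v^2, 2·u·v - 4·v], [2·v^2 - 4, 4·u·v - 4·v]].
At the point, J = [[0.250, 7.500], [0.500, 9.000]] (det J = -1.500).
Solving J·Δ = −F gives Δ = (-10.000, 0.750).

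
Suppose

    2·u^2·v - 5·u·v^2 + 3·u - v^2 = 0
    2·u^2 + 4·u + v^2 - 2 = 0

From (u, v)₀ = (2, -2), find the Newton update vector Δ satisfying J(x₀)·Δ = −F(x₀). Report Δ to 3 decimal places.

(-1.463, 0.110)

At (2, -2): F = (-54.000, 18.000).
Jacobian J = [[4·u·v - 5·v^2 + 3, 2·u^2 - 10·u·v - 2·v], [4·u + 4, 2·v]].
At the point, J = [[-33.000, 52.000], [12.000, -4.000]] (det J = -492.000).
Solving J·Δ = −F gives Δ = (-1.463, 0.110).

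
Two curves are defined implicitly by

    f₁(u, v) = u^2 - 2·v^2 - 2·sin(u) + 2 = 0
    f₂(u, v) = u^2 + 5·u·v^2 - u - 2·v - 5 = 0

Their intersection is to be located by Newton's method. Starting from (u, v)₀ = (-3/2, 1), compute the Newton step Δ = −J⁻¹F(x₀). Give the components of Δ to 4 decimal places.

At (-3/2, 1): F = (4.244990, -10.7500).
Jacobian J = [[2·u - 2·cos(u), -4·v], [2·u + 5·v^2 - 1, 10·u·v - 2]].
At the point, J = [[-3.141474, -4.0000], [1.0000, -17.0000]] (det J = 57.405065).
Solving J·Δ = −F gives Δ = (2.0062, -0.5143).

(2.0062, -0.5143)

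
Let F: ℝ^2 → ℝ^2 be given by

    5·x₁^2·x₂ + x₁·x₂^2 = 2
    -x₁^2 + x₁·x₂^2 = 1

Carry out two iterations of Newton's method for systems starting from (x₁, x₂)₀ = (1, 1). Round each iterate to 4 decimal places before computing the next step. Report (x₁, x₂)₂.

At (1, 1): F = (4.0000, -1.0000).
Jacobian J = [[10·x₁·x₂ + x₂^2, 5·x₁^2 + 2·x₁·x₂], [-2·x₁ + x₂^2, 2·x₁·x₂]].
At the point, J = [[11.0000, 7.0000], [-1.0000, 2.0000]] (det J = 29.0000).
Solving J·Δ = −F gives Δ = (-0.5172, 0.2414).
Then the next iterate is (x₁, x₂)₁ = (0.4828, 1.2414).
Round to (0.4828, 1.2414) and repeat: F = (0.190856, -0.489065), J = [[7.534553, 2.364175], [0.575474, 1.198696]].
Δ = (-0.1805, 0.4947), so (x₁, x₂)₂ = (0.3023, 1.7361).

(0.3023, 1.7361)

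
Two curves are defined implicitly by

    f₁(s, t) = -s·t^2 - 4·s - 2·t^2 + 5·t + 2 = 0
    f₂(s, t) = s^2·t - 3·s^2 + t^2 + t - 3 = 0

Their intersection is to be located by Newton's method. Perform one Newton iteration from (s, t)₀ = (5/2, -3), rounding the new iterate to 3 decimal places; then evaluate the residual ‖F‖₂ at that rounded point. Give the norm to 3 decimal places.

21.384

At (5/2, -3): F = (-63.500, -34.500).
Jacobian J = [[-t^2 - 4, -2·s·t - 4·t + 5], [2·s·t - 6·s, s^2 + 2·t + 1]].
At the point, J = [[-13.000, 32.000], [-30.000, 1.250]] (det J = 943.750).
Solving J·Δ = −F gives Δ = (-1.086, 1.543).
Then the next iterate is (s, t)₁ = (1.414, -1.457).
Re-evaluating at (1.414, -1.457): F = (-18.18841, -11.24546), so ‖F‖₂ = 21.384.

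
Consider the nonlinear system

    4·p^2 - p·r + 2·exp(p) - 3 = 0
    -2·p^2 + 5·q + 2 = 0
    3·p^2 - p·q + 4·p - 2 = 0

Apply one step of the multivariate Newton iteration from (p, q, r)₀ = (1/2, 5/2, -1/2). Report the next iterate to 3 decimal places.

(0.291, -0.384, -0.669)

At (1/2, 5/2, -1/2): F = (1.54744, 14.000, -0.500).
Jacobian J = [[8·p - r + 2·exp(p), 0, -p], [-4·p, 5, 0], [6·p - q + 4, -p, 0]].
At the point, J = [[7.79744, 0.000, -0.500], [-2.000, 5.000, 0.000], [4.500, -0.500, 0.000]] (det J = 10.750).
Solving J·Δ = −F gives Δ = (-0.209, -2.884, -0.169).
Then the next iterate is (p, q, r)₁ = (0.291, -0.384, -0.669).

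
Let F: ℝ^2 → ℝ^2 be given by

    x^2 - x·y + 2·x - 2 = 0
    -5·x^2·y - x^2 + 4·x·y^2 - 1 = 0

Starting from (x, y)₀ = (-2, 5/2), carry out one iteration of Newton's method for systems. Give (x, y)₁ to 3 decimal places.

(-2.268, 0.397)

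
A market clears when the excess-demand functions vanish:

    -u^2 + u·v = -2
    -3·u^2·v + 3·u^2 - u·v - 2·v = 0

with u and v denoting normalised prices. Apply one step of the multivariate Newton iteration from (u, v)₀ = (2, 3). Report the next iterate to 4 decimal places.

(1.8857, 0.9429)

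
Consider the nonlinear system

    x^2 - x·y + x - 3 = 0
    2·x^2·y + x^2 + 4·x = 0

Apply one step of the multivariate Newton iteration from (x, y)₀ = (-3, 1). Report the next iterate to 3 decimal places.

(-2.045, 0.909)

At (-3, 1): F = (6.000, 15.000).
Jacobian J = [[2·x - y + 1, -x], [4·x·y + 2·x + 4, 2·x^2]].
At the point, J = [[-6.000, 3.000], [-14.000, 18.000]] (det J = -66.000).
Solving J·Δ = −F gives Δ = (0.955, -0.091).
Then the next iterate is (x, y)₁ = (-2.045, 0.909).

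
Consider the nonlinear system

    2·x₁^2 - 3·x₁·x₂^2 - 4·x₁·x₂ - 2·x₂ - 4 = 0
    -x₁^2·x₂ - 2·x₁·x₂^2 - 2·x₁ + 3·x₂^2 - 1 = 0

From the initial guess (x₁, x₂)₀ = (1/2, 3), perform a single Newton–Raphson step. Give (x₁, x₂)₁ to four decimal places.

At (1/2, 3): F = (-29.0000, 15.2500).
Jacobian J = [[4·x₁ - 3·x₂^2 - 4·x₂, -6·x₁·x₂ - 4·x₁ - 2], [-2·x₁·x₂ - 2·x₂^2 - 2, -x₁^2 - 4·x₁·x₂ + 6·x₂]].
At the point, J = [[-37.0000, -13.0000], [-23.0000, 11.7500]] (det J = -733.7500).
Solving J·Δ = −F gives Δ = (-0.1942, -1.6780).
Then the next iterate is (x₁, x₂)₁ = (0.3058, 1.3220).

(0.3058, 1.3220)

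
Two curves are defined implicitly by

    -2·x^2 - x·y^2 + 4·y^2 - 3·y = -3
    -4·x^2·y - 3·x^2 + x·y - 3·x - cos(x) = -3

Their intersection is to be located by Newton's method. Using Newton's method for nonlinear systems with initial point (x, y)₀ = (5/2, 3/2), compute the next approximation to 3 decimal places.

At (5/2, 3/2): F = (-10.625, -56.19886).
Jacobian J = [[-4·x - y^2, -2·x·y + 8·y - 3], [-8·x·y - 6·x + y + sin(x) - 3, -4·x^2 + x]].
At the point, J = [[-12.250, 1.500], [-45.90153, -22.500]] (det J = 344.47729).
Solving J·Δ = −F gives Δ = (-0.939, -0.583).
Then the next iterate is (x, y)₁ = (1.561, 0.917).

(1.561, 0.917)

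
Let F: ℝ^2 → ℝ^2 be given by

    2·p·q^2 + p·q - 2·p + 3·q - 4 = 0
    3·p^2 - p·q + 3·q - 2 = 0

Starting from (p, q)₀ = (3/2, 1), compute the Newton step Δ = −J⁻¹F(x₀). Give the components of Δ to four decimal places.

At (3/2, 1): F = (0.5000, 6.2500).
Jacobian J = [[2·q^2 + q - 2, 4·p·q + p + 3], [6·p - q, -p + 3]].
At the point, J = [[1.0000, 10.5000], [8.0000, 1.5000]] (det J = -82.5000).
Solving J·Δ = −F gives Δ = (-0.7864, 0.0273).

(-0.7864, 0.0273)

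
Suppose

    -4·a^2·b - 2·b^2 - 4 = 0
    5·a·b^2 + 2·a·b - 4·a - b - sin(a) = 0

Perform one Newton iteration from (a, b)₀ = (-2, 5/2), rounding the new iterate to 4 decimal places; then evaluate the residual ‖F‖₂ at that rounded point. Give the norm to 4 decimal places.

At (-2, 5/2): F = (-56.5000, -66.090703).
Jacobian J = [[-8·a·b, -4·a^2 - 4·b], [5·b^2 + 2·b - cos(a) - 4, 10·a·b + 2·a - 1]].
At the point, J = [[40.0000, -26.0000], [32.666147, -55.0000]] (det J = -1350.680182).
Solving J·Δ = −F gives Δ = (1.0285, -0.5908).
Then the next iterate is (a, b)₁ = (-0.9715, 1.9092).
Re-evaluating at (-0.9715, 1.9092): F = (-18.497795, -18.612847), so ‖F‖₂ = 26.2413.

26.2413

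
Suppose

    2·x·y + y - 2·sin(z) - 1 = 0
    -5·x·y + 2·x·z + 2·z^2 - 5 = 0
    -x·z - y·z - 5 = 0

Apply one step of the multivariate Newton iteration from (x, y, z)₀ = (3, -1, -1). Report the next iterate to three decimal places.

At (3, -1, -1): F = (-6.31706, 6.000, -3.000).
Jacobian J = [[2·y, 2·x + 1, -2·cos(z)], [-5·y + 2·z, -5·x, 2·x + 4·z], [-z, -z, -x - y]].
At the point, J = [[-2.000, 7.000, -1.08060], [3.000, -15.000, 2.000], [1.000, 1.000, -2.000]] (det J = -19.45088).
Solving J·Δ = −F gives Δ = (-4.768, -1.148, -4.458).
Then the next iterate is (x, y, z)₁ = (-1.768, -2.148, -5.458).

(-1.768, -2.148, -5.458)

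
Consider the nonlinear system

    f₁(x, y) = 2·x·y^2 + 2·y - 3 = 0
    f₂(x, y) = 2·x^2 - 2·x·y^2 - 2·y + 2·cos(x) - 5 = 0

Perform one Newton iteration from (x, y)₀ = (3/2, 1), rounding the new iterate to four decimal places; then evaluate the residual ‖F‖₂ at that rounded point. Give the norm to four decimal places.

2.1739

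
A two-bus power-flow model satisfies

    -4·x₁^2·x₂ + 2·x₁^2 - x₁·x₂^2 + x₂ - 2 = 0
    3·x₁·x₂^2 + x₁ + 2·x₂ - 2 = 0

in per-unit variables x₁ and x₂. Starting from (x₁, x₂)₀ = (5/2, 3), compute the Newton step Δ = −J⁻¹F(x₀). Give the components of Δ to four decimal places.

(-0.6318, -1.1981)

At (5/2, 3): F = (-84.0000, 74.0000).
Jacobian J = [[-8·x₁·x₂ + 4·x₁ - x₂^2, -4·x₁^2 - 2·x₁·x₂ + 1], [3·x₂^2 + 1, 6·x₁·x₂ + 2]].
At the point, J = [[-59.0000, -39.0000], [28.0000, 47.0000]] (det J = -1681.0000).
Solving J·Δ = −F gives Δ = (-0.6318, -1.1981).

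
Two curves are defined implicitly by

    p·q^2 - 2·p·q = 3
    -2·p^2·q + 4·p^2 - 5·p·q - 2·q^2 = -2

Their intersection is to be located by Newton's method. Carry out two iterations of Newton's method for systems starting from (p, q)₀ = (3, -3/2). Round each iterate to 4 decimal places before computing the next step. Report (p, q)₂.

(0.5637, -1.3123)

At (3, -3/2): F = (12.7500, 83.0000).
Jacobian J = [[q^2 - 2·q, 2·p·q - 2·p], [-4·p·q + 8·p - 5·q, -2·p^2 - 5·p - 4·q]].
At the point, J = [[5.2500, -15.0000], [49.5000, -27.0000]] (det J = 600.7500).
Solving J·Δ = −F gives Δ = (-1.4994, 0.3252).
Then the next iterate is (p, q)₁ = (1.5006, -1.1748).
Round to (1.5006, -1.1748) and repeat: F = (2.596870, 22.352246), J = [[3.729755, -6.527010], [24.930420, -7.307401]].
Δ = (-0.9369, -0.1375), so (p, q)₂ = (0.5637, -1.3123).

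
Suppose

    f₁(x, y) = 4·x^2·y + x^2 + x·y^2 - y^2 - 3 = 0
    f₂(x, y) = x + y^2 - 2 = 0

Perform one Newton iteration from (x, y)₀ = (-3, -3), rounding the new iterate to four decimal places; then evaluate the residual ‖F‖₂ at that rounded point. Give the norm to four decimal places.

41.8691

At (-3, -3): F = (-138.0000, 4.0000).
Jacobian J = [[8·x·y + 2·x + y^2, 4·x^2 + 2·x·y - 2·y], [1, 2·y]].
At the point, J = [[75.0000, 60.0000], [1.0000, -6.0000]] (det J = -510.0000).
Solving J·Δ = −F gives Δ = (1.1529, 0.8588).
Then the next iterate is (x, y)₁ = (-1.8471, -2.1412).
Re-evaluating at (-1.8471, -2.1412): F = (-41.862627, 0.737637), so ‖F‖₂ = 41.8691.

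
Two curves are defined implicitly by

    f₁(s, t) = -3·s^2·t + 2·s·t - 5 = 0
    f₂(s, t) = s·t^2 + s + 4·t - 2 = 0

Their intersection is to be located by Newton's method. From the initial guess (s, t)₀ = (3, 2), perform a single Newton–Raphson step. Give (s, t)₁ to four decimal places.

At (3, 2): F = (-47.0000, 21.0000).
Jacobian J = [[-6·s·t + 2·t, -3·s^2 + 2·s], [t^2 + 1, 2·s·t + 4]].
At the point, J = [[-32.0000, -21.0000], [5.0000, 16.0000]] (det J = -407.0000).
Solving J·Δ = −F gives Δ = (-0.7641, -1.0737).
Then the next iterate is (s, t)₁ = (2.2359, 0.9263).

(2.2359, 0.9263)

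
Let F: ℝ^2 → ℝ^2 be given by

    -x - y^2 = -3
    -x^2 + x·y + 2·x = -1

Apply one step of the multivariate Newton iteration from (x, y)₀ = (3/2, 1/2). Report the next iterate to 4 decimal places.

(3.6875, -0.4375)

At (3/2, 1/2): F = (1.2500, 2.5000).
Jacobian J = [[-1, -2·y], [-2·x + y + 2, x]].
At the point, J = [[-1.0000, -1.0000], [-0.5000, 1.5000]] (det J = -2.0000).
Solving J·Δ = −F gives Δ = (2.1875, -0.9375).
Then the next iterate is (x, y)₁ = (3.6875, -0.4375).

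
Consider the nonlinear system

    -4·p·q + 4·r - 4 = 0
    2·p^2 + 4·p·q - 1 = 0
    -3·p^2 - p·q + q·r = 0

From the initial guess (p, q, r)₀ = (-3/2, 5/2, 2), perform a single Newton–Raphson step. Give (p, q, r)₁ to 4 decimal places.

(-0.7533, 1.0811, 1.2450)

At (-3/2, 5/2, 2): F = (19.0000, -11.5000, 2.0000).
Jacobian J = [[-4·q, -4·p, 4], [4·p + 4·q, 4·p, 0], [-6·p - q, -p + r, q]].
At the point, J = [[-10.0000, 6.0000, 4.0000], [4.0000, -6.0000, 0.0000], [6.5000, 3.5000, 2.5000]] (det J = 302.0000).
Solving J·Δ = −F gives Δ = (0.7467, -1.4189, -0.7550).
Then the next iterate is (p, q, r)₁ = (-0.7533, 1.0811, 1.2450).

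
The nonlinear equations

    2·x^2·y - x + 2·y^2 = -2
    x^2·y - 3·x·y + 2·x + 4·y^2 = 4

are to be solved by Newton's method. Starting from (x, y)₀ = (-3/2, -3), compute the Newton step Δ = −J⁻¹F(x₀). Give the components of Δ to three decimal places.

At (-3/2, -3): F = (8.000, 8.750).
Jacobian J = [[4·x·y - 1, 2·x^2 + 4·y], [2·x·y - 3·y + 2, x^2 - 3·x + 8·y]].
At the point, J = [[17.000, -7.500], [20.000, -17.250]] (det J = -143.250).
Solving J·Δ = −F gives Δ = (-0.505, -0.079).

(-0.505, -0.079)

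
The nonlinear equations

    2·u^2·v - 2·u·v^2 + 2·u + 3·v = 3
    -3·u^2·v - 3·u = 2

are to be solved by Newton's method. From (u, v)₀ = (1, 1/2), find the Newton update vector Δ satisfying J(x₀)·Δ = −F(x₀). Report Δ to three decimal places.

(-2.200, 2.233)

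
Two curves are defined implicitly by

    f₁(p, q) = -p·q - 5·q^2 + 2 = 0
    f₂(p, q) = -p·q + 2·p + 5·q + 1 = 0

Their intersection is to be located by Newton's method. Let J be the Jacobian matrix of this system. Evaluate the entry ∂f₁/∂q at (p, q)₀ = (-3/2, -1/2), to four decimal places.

∂f₁/∂q = -p - 10·q.
At (-3/2, -1/2) this is 6.5000.

6.5000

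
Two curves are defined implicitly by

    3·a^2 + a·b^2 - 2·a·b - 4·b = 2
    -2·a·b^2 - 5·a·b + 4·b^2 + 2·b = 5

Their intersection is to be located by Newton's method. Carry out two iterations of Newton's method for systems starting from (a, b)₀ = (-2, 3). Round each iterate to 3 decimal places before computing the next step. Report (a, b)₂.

At (-2, 3): F = (-8.000, 103.000).
Jacobian J = [[6·a + b^2 - 2·b, 2·a·b - 2·a - 4], [-2·b^2 - 5·b, -4·a·b - 5·a + 8·b + 2]].
At the point, J = [[-9.000, -12.000], [-33.000, 60.000]] (det J = -936.000).
Solving J·Δ = −F gives Δ = (0.808, -1.272).
Then the next iterate is (a, b)₁ = (-1.192, 1.728).
Round to (-1.192, 1.728) and repeat: F = (-4.08915, 27.81740), J = [[-7.62202, -5.73555], [-14.61197, 30.02310]].
Δ = (0.118, -0.869), so (a, b)₂ = (-1.074, 0.859).

(-1.074, 0.859)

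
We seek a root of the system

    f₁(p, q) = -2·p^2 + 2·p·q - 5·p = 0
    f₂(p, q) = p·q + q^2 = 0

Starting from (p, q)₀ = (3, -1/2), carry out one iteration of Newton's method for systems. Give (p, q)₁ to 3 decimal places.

(1.045, -0.364)

At (3, -1/2): F = (-36.000, -1.250).
Jacobian J = [[-4·p + 2·q - 5, 2·p], [q, p + 2·q]].
At the point, J = [[-18.000, 6.000], [-0.500, 2.000]] (det J = -33.000).
Solving J·Δ = −F gives Δ = (-1.955, 0.136).
Then the next iterate is (p, q)₁ = (1.045, -0.364).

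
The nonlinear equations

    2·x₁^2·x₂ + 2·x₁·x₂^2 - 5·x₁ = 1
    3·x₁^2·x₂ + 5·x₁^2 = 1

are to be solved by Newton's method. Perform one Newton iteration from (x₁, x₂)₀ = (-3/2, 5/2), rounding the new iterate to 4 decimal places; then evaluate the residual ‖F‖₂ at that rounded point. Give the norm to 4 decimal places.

7.3194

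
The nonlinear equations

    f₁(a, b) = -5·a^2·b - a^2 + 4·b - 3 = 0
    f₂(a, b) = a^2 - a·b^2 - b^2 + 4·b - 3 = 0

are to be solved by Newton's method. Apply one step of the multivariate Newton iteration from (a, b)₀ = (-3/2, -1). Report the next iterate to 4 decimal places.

(-1.8817, -0.0923)

At (-3/2, -1): F = (2.0000, -4.2500).
Jacobian J = [[-10·a·b - 2·a, -5·a^2 + 4], [2·a - b^2, -2·a·b - 2·b + 4]].
At the point, J = [[-12.0000, -7.2500], [-4.0000, 3.0000]] (det J = -65.0000).
Solving J·Δ = −F gives Δ = (-0.3817, 0.9077).
Then the next iterate is (a, b)₁ = (-1.8817, -0.0923).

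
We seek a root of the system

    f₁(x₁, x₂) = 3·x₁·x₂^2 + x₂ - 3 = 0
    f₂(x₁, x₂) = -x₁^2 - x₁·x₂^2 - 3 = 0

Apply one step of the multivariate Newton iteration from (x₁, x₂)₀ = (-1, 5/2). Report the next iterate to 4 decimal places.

At (-1, 5/2): F = (-19.2500, 2.2500).
Jacobian J = [[3·x₂^2, 6·x₁·x₂ + 1], [-2·x₁ - x₂^2, -2·x₁·x₂]].
At the point, J = [[18.7500, -14.0000], [-4.2500, 5.0000]] (det J = 34.2500).
Solving J·Δ = −F gives Δ = (1.8905, 1.1569).
Then the next iterate is (x₁, x₂)₁ = (0.8905, 3.6569).

(0.8905, 3.6569)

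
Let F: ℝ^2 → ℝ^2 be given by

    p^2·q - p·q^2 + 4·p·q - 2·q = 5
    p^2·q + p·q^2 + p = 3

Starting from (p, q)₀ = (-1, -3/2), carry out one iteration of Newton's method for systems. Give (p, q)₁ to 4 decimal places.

(0.4828, -1.8793)

At (-1, -3/2): F = (4.7500, -7.7500).
Jacobian J = [[2·p·q - q^2 + 4·q, p^2 - 2·p·q + 4·p - 2], [2·p·q + q^2 + 1, p^2 + 2·p·q]].
At the point, J = [[-5.2500, -8.0000], [6.2500, 4.0000]] (det J = 29.0000).
Solving J·Δ = −F gives Δ = (1.4828, -0.3793).
Then the next iterate is (p, q)₁ = (0.4828, -1.8793).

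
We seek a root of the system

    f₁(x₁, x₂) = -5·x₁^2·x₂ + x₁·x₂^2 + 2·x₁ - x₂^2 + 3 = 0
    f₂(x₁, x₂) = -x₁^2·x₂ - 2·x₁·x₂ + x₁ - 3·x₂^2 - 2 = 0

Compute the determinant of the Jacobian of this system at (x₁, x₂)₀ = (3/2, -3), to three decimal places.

J = [[-10·x₁·x₂ + x₂^2 + 2, -5·x₁^2 + 2·x₁·x₂ - 2·x₂], [-2·x₁·x₂ - 2·x₂ + 1, -x₁^2 - 2·x₁ - 6·x₂]].
At the point, J = [[56.000, -14.250], [16.000, 12.750]].
det J = 942.000.

942.000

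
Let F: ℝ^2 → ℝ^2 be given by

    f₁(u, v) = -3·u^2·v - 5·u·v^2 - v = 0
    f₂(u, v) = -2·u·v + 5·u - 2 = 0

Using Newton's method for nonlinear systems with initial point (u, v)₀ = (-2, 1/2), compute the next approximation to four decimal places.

At (-2, 1/2): F = (-4.0000, -10.0000).
Jacobian J = [[-6·u·v - 5·v^2, -3·u^2 - 10·u·v - 1], [-2·v + 5, -2·u]].
At the point, J = [[4.7500, -3.0000], [4.0000, 4.0000]] (det J = 31.0000).
Solving J·Δ = −F gives Δ = (1.4839, 1.0161).
Then the next iterate is (u, v)₁ = (-0.5161, 1.5161).

(-0.5161, 1.5161)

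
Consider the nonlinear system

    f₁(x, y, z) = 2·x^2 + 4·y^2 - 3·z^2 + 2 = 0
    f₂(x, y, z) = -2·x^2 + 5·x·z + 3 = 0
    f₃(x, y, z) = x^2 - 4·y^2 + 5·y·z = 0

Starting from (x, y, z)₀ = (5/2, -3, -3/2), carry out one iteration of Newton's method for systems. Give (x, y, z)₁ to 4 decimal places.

At (5/2, -3, -3/2): F = (43.7500, -28.2500, -7.2500).
Jacobian J = [[4·x, 8·y, -6·z], [-4·x + 5·z, 0, 5·x], [2·x, -8·y + 5·z, 5·y]].
At the point, J = [[10.0000, -24.0000, 9.0000], [-17.5000, 0.0000, 12.5000], [5.0000, 16.5000, -15.0000]] (det J = 138.7500).
Solving J·Δ = −F gives Δ = (6.2959, 8.5991, 11.0743).
Then the next iterate is (x, y, z)₁ = (8.7959, 5.5991, 9.5743).

(8.7959, 5.5991, 9.5743)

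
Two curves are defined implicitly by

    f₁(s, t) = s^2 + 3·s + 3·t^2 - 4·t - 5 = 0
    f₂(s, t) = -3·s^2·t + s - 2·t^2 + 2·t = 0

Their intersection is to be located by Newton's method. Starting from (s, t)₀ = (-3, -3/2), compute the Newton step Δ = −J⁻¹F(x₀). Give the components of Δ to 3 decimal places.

(0.864, 0.397)

At (-3, -3/2): F = (7.750, 30.000).
Jacobian J = [[2·s + 3, 6·t - 4], [-6·s·t + 1, -3·s^2 - 4·t + 2]].
At the point, J = [[-3.000, -13.000], [-26.000, -19.000]] (det J = -281.000).
Solving J·Δ = −F gives Δ = (0.864, 0.397).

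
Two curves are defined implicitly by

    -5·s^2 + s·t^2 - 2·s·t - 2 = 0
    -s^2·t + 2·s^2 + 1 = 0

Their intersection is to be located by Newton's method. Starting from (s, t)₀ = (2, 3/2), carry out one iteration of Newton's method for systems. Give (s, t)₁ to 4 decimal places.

At (2, 3/2): F = (-23.5000, 3.0000).
Jacobian J = [[-10·s + t^2 - 2·t, 2·s·t - 2·s], [-2·s·t + 4·s, -s^2]].
At the point, J = [[-20.7500, 2.0000], [2.0000, -4.0000]] (det J = 79.0000).
Solving J·Δ = −F gives Δ = (-1.1139, 0.1930).
Then the next iterate is (s, t)₁ = (0.8861, 1.6930).

(0.8861, 1.6930)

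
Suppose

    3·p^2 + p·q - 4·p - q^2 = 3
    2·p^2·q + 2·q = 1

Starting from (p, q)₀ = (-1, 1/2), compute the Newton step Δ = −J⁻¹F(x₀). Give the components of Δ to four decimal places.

At (-1, 1/2): F = (3.2500, 1.0000).
Jacobian J = [[6·p + q - 4, p - 2·q], [4·p·q, 2·p^2 + 2]].
At the point, J = [[-9.5000, -2.0000], [-2.0000, 4.0000]] (det J = -42.0000).
Solving J·Δ = −F gives Δ = (0.3571, -0.0714).

(0.3571, -0.0714)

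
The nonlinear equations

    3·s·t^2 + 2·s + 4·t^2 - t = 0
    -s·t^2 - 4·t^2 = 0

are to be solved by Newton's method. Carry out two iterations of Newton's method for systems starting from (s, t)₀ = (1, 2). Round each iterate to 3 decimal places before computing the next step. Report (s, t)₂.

(0.555, 0.546)

At (1, 2): F = (28.000, -20.000).
Jacobian J = [[3·t^2 + 2, 6·s·t + 8·t - 1], [-t^2, -2·s·t - 8·t]].
At the point, J = [[14.000, 27.000], [-4.000, -20.000]] (det J = -172.000).
Solving J·Δ = −F gives Δ = (-0.116, -0.977).
Then the next iterate is (s, t)₁ = (0.884, 1.023).
Round to (0.884, 1.023) and repeat: F = (7.70651, -5.11125), J = [[5.13959, 12.60999], [-1.04653, -9.99266]].
Δ = (-0.329, -0.477), so (s, t)₂ = (0.555, 0.546).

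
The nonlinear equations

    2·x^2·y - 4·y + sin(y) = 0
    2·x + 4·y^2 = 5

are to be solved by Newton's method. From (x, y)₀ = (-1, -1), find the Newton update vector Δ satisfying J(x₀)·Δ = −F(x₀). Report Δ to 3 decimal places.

(-0.469, -0.492)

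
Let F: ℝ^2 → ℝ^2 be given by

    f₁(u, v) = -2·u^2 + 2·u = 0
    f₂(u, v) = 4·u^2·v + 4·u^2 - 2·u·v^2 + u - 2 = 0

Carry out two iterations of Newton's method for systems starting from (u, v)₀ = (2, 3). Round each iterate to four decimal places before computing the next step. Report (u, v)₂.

(1.0667, 2.6011)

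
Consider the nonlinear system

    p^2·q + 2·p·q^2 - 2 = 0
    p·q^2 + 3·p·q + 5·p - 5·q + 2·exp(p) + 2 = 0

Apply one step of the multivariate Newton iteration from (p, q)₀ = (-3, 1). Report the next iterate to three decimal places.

(-1.978, -0.030)

At (-3, 1): F = (1.000, -29.90043).
Jacobian J = [[2·p·q + 2·q^2, p^2 + 4·p·q], [q^2 + 3·q + 2·exp(p) + 5, 2·p·q + 3·p - 5]].
At the point, J = [[-4.000, -3.000], [9.09957, -20.000]] (det J = 107.29872).
Solving J·Δ = −F gives Δ = (1.022, -1.030).
Then the next iterate is (p, q)₁ = (-1.978, -0.030).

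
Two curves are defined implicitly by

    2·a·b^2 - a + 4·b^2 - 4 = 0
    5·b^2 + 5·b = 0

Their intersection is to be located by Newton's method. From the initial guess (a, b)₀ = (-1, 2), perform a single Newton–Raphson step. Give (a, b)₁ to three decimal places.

(-0.343, 0.800)

At (-1, 2): F = (5.000, 30.000).
Jacobian J = [[2·b^2 - 1, 4·a·b + 8·b], [0, 10·b + 5]].
At the point, J = [[7.000, 8.000], [0.000, 25.000]] (det J = 175.000).
Solving J·Δ = −F gives Δ = (0.657, -1.200).
Then the next iterate is (a, b)₁ = (-0.343, 0.800).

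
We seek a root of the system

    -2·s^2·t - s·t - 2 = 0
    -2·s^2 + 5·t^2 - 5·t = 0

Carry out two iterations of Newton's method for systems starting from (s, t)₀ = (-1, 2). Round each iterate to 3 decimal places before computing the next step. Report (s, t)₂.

(1.445, 0.698)

At (-1, 2): F = (-4.000, 8.000).
Jacobian J = [[-4·s·t - t, -2·s^2 - s], [-4·s, 10·t - 5]].
At the point, J = [[6.000, -1.000], [4.000, 15.000]] (det J = 94.000).
Solving J·Δ = −F gives Δ = (0.553, -0.681).
Then the next iterate is (s, t)₁ = (-0.447, 1.319).
Round to (-0.447, 1.319) and repeat: F = (-1.93750, 1.70419), J = [[1.03937, 0.04738], [1.788, 8.190]].
Δ = (1.892, -0.621), so (s, t)₂ = (1.445, 0.698).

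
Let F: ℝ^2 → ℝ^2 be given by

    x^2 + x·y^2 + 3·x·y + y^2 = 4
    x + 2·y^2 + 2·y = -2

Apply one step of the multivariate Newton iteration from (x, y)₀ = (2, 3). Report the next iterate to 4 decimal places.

At (2, 3): F = (45.0000, 28.0000).
Jacobian J = [[2·x + y^2 + 3·y, 2·x·y + 3·x + 2·y], [1, 4·y + 2]].
At the point, J = [[22.0000, 24.0000], [1.0000, 14.0000]] (det J = 284.0000).
Solving J·Δ = −F gives Δ = (0.1479, -2.0106).
Then the next iterate is (x, y)₁ = (2.1479, 0.9894).

(2.1479, 0.9894)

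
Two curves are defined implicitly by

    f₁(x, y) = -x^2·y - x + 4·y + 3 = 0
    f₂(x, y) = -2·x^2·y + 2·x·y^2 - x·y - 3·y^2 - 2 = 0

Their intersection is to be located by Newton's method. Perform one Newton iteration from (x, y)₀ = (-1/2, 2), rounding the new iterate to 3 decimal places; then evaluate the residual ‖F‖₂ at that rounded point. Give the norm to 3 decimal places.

6.515

At (-1/2, 2): F = (11.000, -18.000).
Jacobian J = [[-2·x·y - 1, -x^2 + 4], [-4·x·y + 2·y^2 - y, -2·x^2 + 4·x·y - x - 6·y]].
At the point, J = [[1.000, 3.750], [10.000, -16.000]] (det J = -53.500).
Solving J·Δ = −F gives Δ = (-2.028, -2.393).
Then the next iterate is (x, y)₁ = (-2.528, -0.393).
Re-evaluating at (-2.528, -0.393): F = (6.46758, 0.78541), so ‖F‖₂ = 6.515.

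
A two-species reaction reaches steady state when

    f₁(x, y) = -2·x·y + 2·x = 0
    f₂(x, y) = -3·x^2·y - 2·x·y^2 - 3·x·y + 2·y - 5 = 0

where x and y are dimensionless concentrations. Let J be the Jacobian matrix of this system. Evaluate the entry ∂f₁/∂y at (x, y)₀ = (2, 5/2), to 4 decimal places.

∂f₁/∂y = -2·x.
At (2, 5/2) this is -4.0000.

-4.0000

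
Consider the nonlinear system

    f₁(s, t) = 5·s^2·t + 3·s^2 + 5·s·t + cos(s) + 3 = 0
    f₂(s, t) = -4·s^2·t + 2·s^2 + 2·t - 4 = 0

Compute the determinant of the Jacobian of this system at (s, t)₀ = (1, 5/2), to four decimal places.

J = [[10·s·t + 6·s + 5·t - sin(s), 5·s^2 + 5·s], [-8·s·t + 4·s, -4·s^2 + 2]].
At the point, J = [[42.658529, 10.0000], [-16.0000, -2.0000]].
det J = 74.6829.

74.6829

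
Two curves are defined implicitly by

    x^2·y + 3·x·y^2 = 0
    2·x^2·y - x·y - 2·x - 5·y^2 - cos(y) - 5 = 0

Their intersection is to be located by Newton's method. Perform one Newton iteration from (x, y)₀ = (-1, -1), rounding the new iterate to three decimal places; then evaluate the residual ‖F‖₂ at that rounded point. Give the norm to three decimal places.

1.300

At (-1, -1): F = (-4.000, -11.54030).
Jacobian J = [[2·x·y + 3·y^2, x^2 + 6·x·y], [4·x·y - y - 2, 2·x^2 - x - 10·y + sin(y)]].
At the point, J = [[5.000, 7.000], [3.000, 12.15853]] (det J = 39.79265).
Solving J·Δ = −F gives Δ = (-0.808, 1.148).
Then the next iterate is (x, y)₁ = (-1.808, 0.148).
Re-evaluating at (-1.808, 0.148): F = (0.36498, -1.24742), so ‖F‖₂ = 1.300.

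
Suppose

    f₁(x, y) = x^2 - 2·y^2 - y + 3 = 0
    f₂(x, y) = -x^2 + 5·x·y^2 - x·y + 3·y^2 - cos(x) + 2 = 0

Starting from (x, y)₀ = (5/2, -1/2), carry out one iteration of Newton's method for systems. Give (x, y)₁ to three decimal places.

At (5/2, -1/2): F = (9.250, 1.67614).
Jacobian J = [[2·x, -4·y - 1], [-2·x + 5·y^2 - y + sin(x), 10·x·y - x + 6·y]].
At the point, J = [[5.000, 1.000], [-2.65153, -18.000]] (det J = -87.34847).
Solving J·Δ = −F gives Δ = (-1.925, 0.377).
Then the next iterate is (x, y)₁ = (0.575, -0.123).

(0.575, -0.123)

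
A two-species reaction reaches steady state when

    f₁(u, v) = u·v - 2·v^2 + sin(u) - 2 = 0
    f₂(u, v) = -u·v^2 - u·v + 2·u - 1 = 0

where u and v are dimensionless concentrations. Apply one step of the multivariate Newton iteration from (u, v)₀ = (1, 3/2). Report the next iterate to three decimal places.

(1.171, 0.738)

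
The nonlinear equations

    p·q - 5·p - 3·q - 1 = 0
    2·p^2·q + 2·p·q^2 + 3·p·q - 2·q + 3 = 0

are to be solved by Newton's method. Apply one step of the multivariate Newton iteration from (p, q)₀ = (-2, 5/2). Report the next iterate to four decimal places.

(-1.2000, 1.4000)

At (-2, 5/2): F = (-3.5000, -22.0000).
Jacobian J = [[q - 5, p - 3], [4·p·q + 2·q^2 + 3·q, 2·p^2 + 4·p·q + 3·p - 2]].
At the point, J = [[-2.5000, -5.0000], [0.0000, -20.0000]] (det J = 50.0000).
Solving J·Δ = −F gives Δ = (0.8000, -1.1000).
Then the next iterate is (p, q)₁ = (-1.2000, 1.4000).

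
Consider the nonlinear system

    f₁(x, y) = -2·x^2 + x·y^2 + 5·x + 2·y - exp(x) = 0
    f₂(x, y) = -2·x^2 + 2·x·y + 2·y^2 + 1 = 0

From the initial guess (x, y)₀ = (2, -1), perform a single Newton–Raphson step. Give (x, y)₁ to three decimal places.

(1.100, 0.531)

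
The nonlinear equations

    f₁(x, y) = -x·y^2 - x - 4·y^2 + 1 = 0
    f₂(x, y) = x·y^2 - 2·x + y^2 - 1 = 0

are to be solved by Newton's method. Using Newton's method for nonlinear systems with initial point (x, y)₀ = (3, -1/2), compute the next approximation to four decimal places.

At (3, -1/2): F = (-3.7500, -6.0000).
Jacobian J = [[-y^2 - 1, -2·x·y - 8·y], [y^2 - 2, 2·x·y + 2·y]].
At the point, J = [[-1.2500, 7.0000], [-1.7500, -4.0000]] (det J = 17.2500).
Solving J·Δ = −F gives Δ = (-3.3043, -0.0543).
Then the next iterate is (x, y)₁ = (-0.3043, -0.5543).

(-0.3043, -0.5543)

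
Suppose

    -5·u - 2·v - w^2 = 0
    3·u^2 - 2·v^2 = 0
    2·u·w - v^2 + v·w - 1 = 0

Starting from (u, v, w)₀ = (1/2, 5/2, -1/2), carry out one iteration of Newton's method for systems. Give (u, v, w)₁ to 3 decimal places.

At (1/2, 5/2, -1/2): F = (-7.750, -11.750, -9.000).
Jacobian J = [[-5, -2, -2·w], [6·u, -4·v, 0], [2·w, -2·v + w, 2·u + v]].
At the point, J = [[-5.000, -2.000, 1.000], [3.000, -10.000, 0.000], [-1.000, -5.500, 3.500]] (det J = 169.500).
Solving J·Δ = −F gives Δ = (-0.965, -1.465, -0.006).
Then the next iterate is (u, v, w)₁ = (-0.465, 1.035, -0.506).

(-0.465, 1.035, -0.506)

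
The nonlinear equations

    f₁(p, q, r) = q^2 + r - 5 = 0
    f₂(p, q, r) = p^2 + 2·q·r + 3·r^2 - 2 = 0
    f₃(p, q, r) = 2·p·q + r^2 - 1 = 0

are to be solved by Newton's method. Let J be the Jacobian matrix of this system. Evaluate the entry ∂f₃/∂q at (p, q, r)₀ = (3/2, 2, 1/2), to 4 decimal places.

3.0000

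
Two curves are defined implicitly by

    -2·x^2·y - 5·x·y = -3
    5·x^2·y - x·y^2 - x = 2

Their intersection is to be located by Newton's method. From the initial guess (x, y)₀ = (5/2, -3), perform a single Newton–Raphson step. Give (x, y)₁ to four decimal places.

(15.9571, 24.3429)

At (5/2, -3): F = (78.0000, -120.7500).
Jacobian J = [[-4·x·y - 5·y, -2·x^2 - 5·x], [10·x·y - y^2 - 1, 5·x^2 - 2·x·y]].
At the point, J = [[45.0000, -25.0000], [-85.0000, 46.2500]] (det J = -43.7500).
Solving J·Δ = −F gives Δ = (13.4571, 27.3429).
Then the next iterate is (x, y)₁ = (15.9571, 24.3429).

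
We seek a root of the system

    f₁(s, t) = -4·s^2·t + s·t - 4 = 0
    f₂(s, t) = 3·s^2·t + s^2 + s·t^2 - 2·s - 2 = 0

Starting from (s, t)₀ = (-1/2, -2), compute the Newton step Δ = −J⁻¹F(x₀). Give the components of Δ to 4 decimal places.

(-0.5368, 2.9118)

At (-1/2, -2): F = (-1.0000, -4.2500).
Jacobian J = [[-8·s·t + t, -4·s^2 + s], [6·s·t + 2·s + t^2 - 2, 3·s^2 + 2·s·t]].
At the point, J = [[-10.0000, -1.5000], [7.0000, 2.7500]] (det J = -17.0000).
Solving J·Δ = −F gives Δ = (-0.5368, 2.9118).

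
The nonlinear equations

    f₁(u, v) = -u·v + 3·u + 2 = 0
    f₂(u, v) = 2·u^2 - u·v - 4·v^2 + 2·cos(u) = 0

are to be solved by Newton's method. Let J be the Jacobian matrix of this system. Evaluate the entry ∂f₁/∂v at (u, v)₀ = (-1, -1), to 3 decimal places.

∂f₁/∂v = -u.
At (-1, -1) this is 1.000.

1.000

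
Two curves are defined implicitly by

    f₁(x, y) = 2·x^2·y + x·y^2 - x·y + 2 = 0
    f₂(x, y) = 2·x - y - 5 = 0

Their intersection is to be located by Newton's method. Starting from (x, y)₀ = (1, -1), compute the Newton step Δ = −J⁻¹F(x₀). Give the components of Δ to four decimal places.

(1.0000, 0.0000)

At (1, -1): F = (2.0000, -2.0000).
Jacobian J = [[4·x·y + y^2 - y, 2·x^2 + 2·x·y - x], [2, -1]].
At the point, J = [[-2.0000, -1.0000], [2.0000, -1.0000]] (det J = 4.0000).
Solving J·Δ = −F gives Δ = (1.0000, 0.0000).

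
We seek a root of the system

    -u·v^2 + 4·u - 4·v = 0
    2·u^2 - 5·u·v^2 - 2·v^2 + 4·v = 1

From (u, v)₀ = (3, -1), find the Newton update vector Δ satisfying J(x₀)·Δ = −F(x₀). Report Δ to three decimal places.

At (3, -1): F = (13.000, -4.000).
Jacobian J = [[-v^2 + 4, -2·u·v - 4], [4·u - 5·v^2, -10·u·v - 4·v + 4]].
At the point, J = [[3.000, 2.000], [7.000, 38.000]] (det J = 100.000).
Solving J·Δ = −F gives Δ = (-5.020, 1.030).

(-5.020, 1.030)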